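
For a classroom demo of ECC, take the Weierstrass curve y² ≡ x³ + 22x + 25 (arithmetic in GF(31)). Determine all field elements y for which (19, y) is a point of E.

x³ + 22x + 25 = 7302 ≡ 17 (mod 31).
17 is a non-residue mod 31; no y exists.

none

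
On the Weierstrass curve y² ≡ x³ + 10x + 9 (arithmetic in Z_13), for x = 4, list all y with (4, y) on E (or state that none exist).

x³ + 10x + 9 = 113 ≡ 9 (mod 13).
Square roots of 9 mod 13: 3 and 10 (since 3² = 9 ≡ 9).

3, 10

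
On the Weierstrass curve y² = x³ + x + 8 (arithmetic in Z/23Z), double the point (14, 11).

(7, 6)

tangent at (14, 11): λ = (3·14² + 1)/(2·11) ≡ 14/22. 22⁻¹ ≡ 22 (mod 23) since 22·22 = 484 ≡ 1, so λ ≡ 14·22 ≡ 9.
  x = λ² - 14 - 14 = 81 - 28 ≡ 7; y = λ·(14 - 7) - 11 ≡ 6. → (7, 6)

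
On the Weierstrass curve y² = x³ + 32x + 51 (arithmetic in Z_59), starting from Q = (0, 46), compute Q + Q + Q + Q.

(26, 13)

Repeated addition: build up to 4Q.
2Q: tangent at (0, 46): λ = (3·0² + 32)/(2·46) ≡ 32/33. 33⁻¹ ≡ 34 (mod 59) since 33·34 = 1122 ≡ 1, so λ ≡ 32·34 ≡ 26.
  x = λ² - 0 - 0 = 676 - 0 ≡ 27; y = λ·(0 - 27) - 46 ≡ 19. → (27, 19)
3Q: (27, 19) + (0, 46). λ = (46 - 19)/(0 - 27) ≡ 27/32 mod 59. 32⁻¹ ≡ 24 (mod 59) since 32·24 = 768 ≡ 1, so λ ≡ 58.
  x = λ² - 27 - 0 = 3364 - 27 ≡ 33; y = λ·(27 - 33) - 19 ≡ 46. → (33, 46)
4Q: (33, 46) + (0, 46). λ = (46 - 46)/(0 - 33) ≡ 0/26 mod 59. 26⁻¹ ≡ 25 (mod 59) since 26·25 = 650 ≡ 1, so λ ≡ 0.
  x = λ² - 33 - 0 = 0 - 33 ≡ 26; y = λ·(33 - 26) - 46 ≡ 13. → (26, 13)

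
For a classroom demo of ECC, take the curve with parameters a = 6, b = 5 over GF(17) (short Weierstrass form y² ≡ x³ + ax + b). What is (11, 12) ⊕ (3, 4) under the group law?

(4, 12)

(11, 12) + (3, 4). λ = (4 - 12)/(3 - 11) ≡ 9/9 mod 17. 9⁻¹ ≡ 2 (mod 17), so λ ≡ 1.
  x = λ² - 11 - 3 = 1 - 14 ≡ 4; y = λ·(11 - 4) - 12 ≡ 12. → (4, 12)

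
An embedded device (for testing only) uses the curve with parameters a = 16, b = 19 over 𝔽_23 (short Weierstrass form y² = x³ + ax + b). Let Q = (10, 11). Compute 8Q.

O

Double-and-add on 8 = (1000)₂. Start with Q = (10, 11) for the leading 1-bit.
double: tangent at (10, 11): λ = (3·10² + 16)/(2·11) ≡ 17/22. 22⁻¹ ≡ 22 (mod 23), so λ ≡ 17·22 ≡ 6.
  x = λ² - 10 - 10 = 36 - 20 ≡ 16; y = λ·(10 - 16) - 11 ≡ 22. → (16, 22)
double: tangent at (16, 22): λ = (3·16² + 16)/(2·22) ≡ 2/21. 21⁻¹ ≡ 11 (mod 23), so λ ≡ 2·11 ≡ 22.
  x = λ² - 16 - 16 = 484 - 32 ≡ 15; y = λ·(16 - 15) - 22 ≡ 0. → (15, 0)
double: (15, 0) + (15, 0): same x and y₁ ≡ -y₂, so the sum is O.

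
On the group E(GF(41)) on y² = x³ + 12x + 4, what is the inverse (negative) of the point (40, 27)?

-(40, 27) = (40, -27 mod 41) = (40, 14).

(40, 14)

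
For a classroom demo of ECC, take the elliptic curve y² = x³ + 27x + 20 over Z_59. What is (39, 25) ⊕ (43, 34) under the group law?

(30, 10)

(39, 25) + (43, 34). λ = (34 - 25)/(43 - 39) ≡ 9/4 mod 59. 4⁻¹ ≡ 15 (mod 59), so λ ≡ 17.
  x = λ² - 39 - 43 = 289 - 82 ≡ 30; y = λ·(39 - 30) - 25 ≡ 10. → (30, 10)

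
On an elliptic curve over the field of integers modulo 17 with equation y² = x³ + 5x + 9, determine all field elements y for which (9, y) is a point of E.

x³ + 5x + 9 = 783 ≡ 1 (mod 17).
Square roots of 1 mod 17: 1 and 16 (since 1² = 1 ≡ 1).

1, 16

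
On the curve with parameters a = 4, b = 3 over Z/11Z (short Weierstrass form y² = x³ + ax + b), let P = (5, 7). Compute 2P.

(10, 8)

tangent at (5, 7): λ = (3·5² + 4)/(2·7) ≡ 2/3. 3⁻¹ ≡ 4 (mod 11), so λ ≡ 2·4 ≡ 8.
  x = λ² - 5 - 5 = 64 - 10 ≡ 10; y = λ·(5 - 10) - 7 ≡ 8. → (10, 8)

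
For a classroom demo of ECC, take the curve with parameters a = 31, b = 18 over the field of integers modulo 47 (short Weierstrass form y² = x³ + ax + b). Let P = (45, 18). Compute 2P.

tangent at (45, 18): λ = (3·45² + 31)/(2·18) ≡ 43/36. 36⁻¹ ≡ 17 (mod 47), so λ ≡ 43·17 ≡ 26.
  x = λ² - 45 - 45 = 676 - 90 ≡ 22; y = λ·(45 - 22) - 18 ≡ 16. → (22, 16)

(22, 16)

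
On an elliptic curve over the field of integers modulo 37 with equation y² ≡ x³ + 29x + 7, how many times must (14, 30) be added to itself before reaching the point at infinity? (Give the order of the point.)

6

2P: tangent at (14, 30): λ = (3·14² + 29)/(2·30) ≡ 25/23. 23⁻¹ ≡ 29 (mod 37), so λ ≡ 25·29 ≡ 22.
  x = λ² - 14 - 14 = 484 - 28 ≡ 12; y = λ·(14 - 12) - 30 ≡ 14. → (12, 14)
3P: (12, 14) + (14, 30). λ = (30 - 14)/(14 - 12) ≡ 16/2 mod 37. 2⁻¹ ≡ 19 (mod 37) since 2·19 = 38 ≡ 1, so λ ≡ 8.
  x = λ² - 12 - 14 = 64 - 26 ≡ 1; y = λ·(12 - 1) - 14 ≡ 0. → (1, 0)
4P: (1, 0) + (14, 30). λ = (30 - 0)/(14 - 1) ≡ 30/13 mod 37. 13⁻¹ ≡ 20 (mod 37), so λ ≡ 8.
  x = λ² - 1 - 14 = 64 - 15 ≡ 12; y = λ·(1 - 12) - 0 ≡ 23. → (12, 23)
5P: (12, 23) + (14, 30). λ = (30 - 23)/(14 - 12) ≡ 7/2 mod 37. 2⁻¹ ≡ 19 (mod 37) since 2·19 = 38 ≡ 1, so λ ≡ 22.
  x = λ² - 12 - 14 = 484 - 26 ≡ 14; y = λ·(12 - 14) - 23 ≡ 7. → (14, 7)
6P: (14, 7) + (14, 30): same x and y₁ ≡ -y₂, so the sum is the point at infinity.
6P = the point at infinity, so the order is 6.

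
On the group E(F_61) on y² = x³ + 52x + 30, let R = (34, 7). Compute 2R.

(32, 34)

tangent at (34, 7): λ = (3·34² + 52)/(2·7) ≡ 43/14. 14⁻¹ ≡ 48 (mod 61), so λ ≡ 43·48 ≡ 51.
  x = λ² - 34 - 34 = 2601 - 68 ≡ 32; y = λ·(34 - 32) - 7 ≡ 34. → (32, 34)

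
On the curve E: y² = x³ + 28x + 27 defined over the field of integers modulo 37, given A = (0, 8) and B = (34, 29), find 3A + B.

First 3A:
Repeated addition: build up to 3A.
2A: tangent at (0, 8): λ = (3·0² + 28)/(2·8) ≡ 28/16. 16⁻¹ ≡ 7 (mod 37) since 16·7 = 112 ≡ 1, so λ ≡ 28·7 ≡ 11.
  x = λ² - 0 - 0 = 121 - 0 ≡ 10; y = λ·(0 - 10) - 8 ≡ 30. → (10, 30)
3A: (10, 30) + (0, 8). λ = (8 - 30)/(0 - 10) ≡ 15/27 mod 37. 27⁻¹ ≡ 11 (mod 37), so λ ≡ 17.
  x = λ² - 10 - 0 = 289 - 10 ≡ 20; y = λ·(10 - 20) - 30 ≡ 22. → (20, 22)
3A = (20, 22).
Finally 3A + B:
(20, 22) + (34, 29). λ = (29 - 22)/(34 - 20) ≡ 7/14 mod 37. 14⁻¹ ≡ 8 (mod 37) since 14·8 = 112 ≡ 1, so λ ≡ 19.
  x = λ² - 20 - 34 = 361 - 54 ≡ 11; y = λ·(20 - 11) - 22 ≡ 1. → (11, 1)

(11, 1)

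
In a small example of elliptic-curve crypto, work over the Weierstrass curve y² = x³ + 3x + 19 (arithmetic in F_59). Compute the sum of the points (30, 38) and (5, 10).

(30, 38) + (5, 10). λ = (10 - 38)/(5 - 30) ≡ 31/34 mod 59. 34⁻¹ ≡ 33 (mod 59), so λ ≡ 20.
  x = λ² - 30 - 5 = 400 - 35 ≡ 11; y = λ·(30 - 11) - 38 ≡ 47. → (11, 47)

(11, 47)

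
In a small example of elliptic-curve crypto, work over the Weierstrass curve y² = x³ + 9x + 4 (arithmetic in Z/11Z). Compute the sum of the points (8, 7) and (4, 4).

(8, 7) + (4, 4). λ = (4 - 7)/(4 - 8) ≡ 8/7 mod 11. 7⁻¹ ≡ 8 (mod 11), so λ ≡ 9.
  x = λ² - 8 - 4 = 81 - 12 ≡ 3; y = λ·(8 - 3) - 7 ≡ 5. → (3, 5)

(3, 5)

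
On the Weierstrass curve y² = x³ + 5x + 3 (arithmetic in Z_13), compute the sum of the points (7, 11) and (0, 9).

(9, 7)

(7, 11) + (0, 9). λ = (9 - 11)/(0 - 7) ≡ 11/6 mod 13. 6⁻¹ ≡ 11 (mod 13), so λ ≡ 4.
  x = λ² - 7 - 0 = 16 - 7 ≡ 9; y = λ·(7 - 9) - 11 ≡ 7. → (9, 7)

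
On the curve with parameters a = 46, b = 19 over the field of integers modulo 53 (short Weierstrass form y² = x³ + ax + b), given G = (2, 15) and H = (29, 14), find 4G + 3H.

First 4G:
Double-and-add on 4 = (100)₂. Start with G = (2, 15) for the leading 1-bit.
double: tangent at (2, 15): λ = (3·2² + 46)/(2·15) ≡ 5/30. 30⁻¹ ≡ 23 (mod 53) since 30·23 = 690 ≡ 1, so λ ≡ 5·23 ≡ 9.
  x = λ² - 2 - 2 = 81 - 4 ≡ 24; y = λ·(2 - 24) - 15 ≡ 52. → (24, 52)
double: tangent at (24, 52): λ = (3·24² + 46)/(2·52) ≡ 25/51. 51⁻¹ ≡ 26 (mod 53), so λ ≡ 25·26 ≡ 14.
  x = λ² - 24 - 24 = 196 - 48 ≡ 42; y = λ·(24 - 42) - 52 ≡ 14. → (42, 14)
4G = (42, 14).
Next 3H:
Repeated addition: build up to 3H.
2H: tangent at (29, 14): λ = (3·29² + 46)/(2·14) ≡ 25/28. 28⁻¹ ≡ 36 (mod 53) since 28·36 = 1008 ≡ 1, so λ ≡ 25·36 ≡ 52.
  x = λ² - 29 - 29 = 2704 - 58 ≡ 49; y = λ·(29 - 49) - 14 ≡ 6. → (49, 6)
3H: (49, 6) + (29, 14). λ = (14 - 6)/(29 - 49) ≡ 8/33 mod 53. 33⁻¹ ≡ 45 (mod 53) since 33·45 = 1485 ≡ 1, so λ ≡ 42.
  x = λ² - 49 - 29 = 1764 - 78 ≡ 43; y = λ·(49 - 43) - 6 ≡ 34. → (43, 34)
3H = (43, 34).
Finally 4G + 3H:
(42, 14) + (43, 34). λ = (34 - 14)/(43 - 42) ≡ 20/1 mod 53. 1⁻¹ ≡ 1 (mod 53), so λ ≡ 20.
  x = λ² - 42 - 43 = 400 - 85 ≡ 50; y = λ·(42 - 50) - 14 ≡ 38. → (50, 38)

(50, 38)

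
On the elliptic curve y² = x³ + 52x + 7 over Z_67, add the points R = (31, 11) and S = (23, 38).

(31, 11) + (23, 38). λ = (38 - 11)/(23 - 31) ≡ 27/59 mod 67. 59⁻¹ ≡ 25 (mod 67) since 59·25 = 1475 ≡ 1, so λ ≡ 5.
  x = λ² - 31 - 23 = 25 - 54 ≡ 38; y = λ·(31 - 38) - 11 ≡ 21. → (38, 21)

(38, 21)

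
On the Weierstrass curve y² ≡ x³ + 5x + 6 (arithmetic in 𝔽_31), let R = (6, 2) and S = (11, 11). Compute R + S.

(16, 11)

(6, 2) + (11, 11). λ = (11 - 2)/(11 - 6) ≡ 9/5 mod 31. 5⁻¹ ≡ 25 (mod 31), so λ ≡ 8.
  x = λ² - 6 - 11 = 64 - 17 ≡ 16; y = λ·(6 - 16) - 2 ≡ 11. → (16, 11)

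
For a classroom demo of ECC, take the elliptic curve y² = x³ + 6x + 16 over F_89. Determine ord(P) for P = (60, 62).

2P: tangent at (60, 62): λ = (3·60² + 6)/(2·62) ≡ 37/35. 35⁻¹ ≡ 28 (mod 89), so λ ≡ 37·28 ≡ 57.
  x = λ² - 60 - 60 = 3249 - 120 ≡ 14; y = λ·(60 - 14) - 62 ≡ 68. → (14, 68)
3P: (14, 68) + (60, 62). λ = (62 - 68)/(60 - 14) ≡ 83/46 mod 89. 46⁻¹ ≡ 60 (mod 89), so λ ≡ 85.
  x = λ² - 14 - 60 = 7225 - 74 ≡ 31; y = λ·(14 - 31) - 68 ≡ 0. → (31, 0)
4P: (31, 0) + (60, 62). λ = (62 - 0)/(60 - 31) ≡ 62/29 mod 89. 29⁻¹ ≡ 43 (mod 89), so λ ≡ 85.
  x = λ² - 31 - 60 = 7225 - 91 ≡ 14; y = λ·(31 - 14) - 0 ≡ 21. → (14, 21)
5P: (14, 21) + (60, 62). λ = (62 - 21)/(60 - 14) ≡ 41/46 mod 89. 46⁻¹ ≡ 60 (mod 89), so λ ≡ 57.
  x = λ² - 14 - 60 = 3249 - 74 ≡ 60; y = λ·(14 - 60) - 21 ≡ 27. → (60, 27)
6P: (60, 27) + (60, 62): same x and y₁ ≡ -y₂, so the sum is O.
6P = O, so the order is 6.

6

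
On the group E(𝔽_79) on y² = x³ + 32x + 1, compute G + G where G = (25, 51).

tangent at (25, 51): λ = (3·25² + 32)/(2·51) ≡ 11/23. 23⁻¹ ≡ 55 (mod 79) since 23·55 = 1265 ≡ 1, so λ ≡ 11·55 ≡ 52.
  x = λ² - 25 - 25 = 2704 - 50 ≡ 47; y = λ·(25 - 47) - 51 ≡ 69. → (47, 69)

(47, 69)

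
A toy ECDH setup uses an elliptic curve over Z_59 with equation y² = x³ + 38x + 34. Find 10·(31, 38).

Write P = (31, 38).
Double-and-add on 10 = (1010)₂. Start with P = (31, 38) for the leading 1-bit.
double: tangent at (31, 38): λ = (3·31² + 38)/(2·38) ≡ 30/17. 17⁻¹ ≡ 7 (mod 59) since 17·7 = 119 ≡ 1, so λ ≡ 30·7 ≡ 33.
  x = λ² - 31 - 31 = 1089 - 62 ≡ 24; y = λ·(31 - 24) - 38 ≡ 16. → (24, 16)
double: tangent at (24, 16): λ = (3·24² + 38)/(2·16) ≡ 55/32. 32⁻¹ ≡ 24 (mod 59) since 32·24 = 768 ≡ 1, so λ ≡ 55·24 ≡ 22.
  x = λ² - 24 - 24 = 484 - 48 ≡ 23; y = λ·(24 - 23) - 16 ≡ 6. → (23, 6)
add P: (23, 6) + (31, 38). λ = (38 - 6)/(31 - 23) ≡ 32/8 mod 59. 8⁻¹ ≡ 37 (mod 59) since 8·37 = 296 ≡ 1, so λ ≡ 4.
  x = λ² - 23 - 31 = 16 - 54 ≡ 21; y = λ·(23 - 21) - 6 ≡ 2. → (21, 2)
double: tangent at (21, 2): λ = (3·21² + 38)/(2·2) ≡ 4/4. 4⁻¹ ≡ 15 (mod 59), so λ ≡ 4·15 ≡ 1.
  x = λ² - 21 - 21 = 1 - 42 ≡ 18; y = λ·(21 - 18) - 2 ≡ 1. → (18, 1)

(18, 1)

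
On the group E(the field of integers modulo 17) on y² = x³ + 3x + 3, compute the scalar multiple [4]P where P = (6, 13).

(6, 13)

Repeated addition: build up to 4P.
2P: tangent at (6, 13): λ = (3·6² + 3)/(2·13) ≡ 9/9. 9⁻¹ ≡ 2 (mod 17), so λ ≡ 9·2 ≡ 1.
  x = λ² - 6 - 6 = 1 - 12 ≡ 6; y = λ·(6 - 6) - 13 ≡ 4. → (6, 4)
3P: (6, 4) + (6, 13): same x and y₁ ≡ -y₂, so the sum is the point at infinity.
4P: the point at infinity + (6, 13) = (6, 13) (identity).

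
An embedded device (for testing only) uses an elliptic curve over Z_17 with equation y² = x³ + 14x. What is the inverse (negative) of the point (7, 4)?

-(7, 4) = (7, -4 mod 17) = (7, 13).

(7, 13)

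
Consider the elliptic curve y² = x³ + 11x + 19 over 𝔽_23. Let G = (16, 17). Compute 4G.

(19, 7)

Double-and-add on 4 = (100)₂. Start with G = (16, 17) for the leading 1-bit.
double: tangent at (16, 17): λ = (3·16² + 11)/(2·17) ≡ 20/11. 11⁻¹ ≡ 21 (mod 23) since 11·21 = 231 ≡ 1, so λ ≡ 20·21 ≡ 6.
  x = λ² - 16 - 16 = 36 - 32 ≡ 4; y = λ·(16 - 4) - 17 ≡ 9. → (4, 9)
double: tangent at (4, 9): λ = (3·4² + 11)/(2·9) ≡ 13/18. 18⁻¹ ≡ 9 (mod 23), so λ ≡ 13·9 ≡ 2.
  x = λ² - 4 - 4 = 4 - 8 ≡ 19; y = λ·(4 - 19) - 9 ≡ 7. → (19, 7)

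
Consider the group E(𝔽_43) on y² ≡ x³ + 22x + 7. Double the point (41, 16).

(10, 25)

tangent at (41, 16): λ = (3·41² + 22)/(2·16) ≡ 34/32. 32⁻¹ ≡ 39 (mod 43), so λ ≡ 34·39 ≡ 36.
  x = λ² - 41 - 41 = 1296 - 82 ≡ 10; y = λ·(41 - 10) - 16 ≡ 25. → (10, 25)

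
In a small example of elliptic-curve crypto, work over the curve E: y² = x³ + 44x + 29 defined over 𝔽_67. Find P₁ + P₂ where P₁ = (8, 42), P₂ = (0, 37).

(6, 43)

(8, 42) + (0, 37). λ = (37 - 42)/(0 - 8) ≡ 62/59 mod 67. 59⁻¹ ≡ 25 (mod 67), so λ ≡ 9.
  x = λ² - 8 - 0 = 81 - 8 ≡ 6; y = λ·(8 - 6) - 42 ≡ 43. → (6, 43)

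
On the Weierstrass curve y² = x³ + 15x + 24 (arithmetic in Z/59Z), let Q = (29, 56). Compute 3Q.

(36, 16)

Repeated addition: build up to 3Q.
2Q: tangent at (29, 56): λ = (3·29² + 15)/(2·56) ≡ 1/53. 53⁻¹ ≡ 49 (mod 59) since 53·49 = 2597 ≡ 1, so λ ≡ 1·49 ≡ 49.
  x = λ² - 29 - 29 = 2401 - 58 ≡ 42; y = λ·(29 - 42) - 56 ≡ 15. → (42, 15)
3Q: (42, 15) + (29, 56). λ = (56 - 15)/(29 - 42) ≡ 41/46 mod 59. 46⁻¹ ≡ 9 (mod 59), so λ ≡ 15.
  x = λ² - 42 - 29 = 225 - 71 ≡ 36; y = λ·(42 - 36) - 15 ≡ 16. → (36, 16)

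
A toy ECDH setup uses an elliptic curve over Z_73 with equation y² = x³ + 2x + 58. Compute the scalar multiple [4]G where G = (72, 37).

(54, 60)

Double-and-add on 4 = (100)₂. Start with G = (72, 37) for the leading 1-bit.
double: tangent at (72, 37): λ = (3·72² + 2)/(2·37) ≡ 5/1. 1⁻¹ ≡ 1 (mod 73) since 1·1 = 1 ≡ 1, so λ ≡ 5·1 ≡ 5.
  x = λ² - 72 - 72 = 25 - 144 ≡ 27; y = λ·(72 - 27) - 37 ≡ 42. → (27, 42)
double: tangent at (27, 42): λ = (3·27² + 2)/(2·42) ≡ 72/11. 11⁻¹ ≡ 20 (mod 73) since 11·20 = 220 ≡ 1, so λ ≡ 72·20 ≡ 53.
  x = λ² - 27 - 27 = 2809 - 54 ≡ 54; y = λ·(27 - 54) - 42 ≡ 60. → (54, 60)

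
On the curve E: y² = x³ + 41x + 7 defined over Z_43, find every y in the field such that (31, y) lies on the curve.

x³ + 41x + 7 = 31069 ≡ 23 (mod 43).
Square roots of 23 mod 43: 18 and 25 (since 18² = 324 ≡ 23).

18, 25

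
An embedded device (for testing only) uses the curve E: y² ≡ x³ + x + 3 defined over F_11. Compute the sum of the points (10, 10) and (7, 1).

(3, 0)

(10, 10) + (7, 1). λ = (1 - 10)/(7 - 10) ≡ 2/8 mod 11. 8⁻¹ ≡ 7 (mod 11) since 8·7 = 56 ≡ 1, so λ ≡ 3.
  x = λ² - 10 - 7 = 9 - 17 ≡ 3; y = λ·(10 - 3) - 10 ≡ 0. → (3, 0)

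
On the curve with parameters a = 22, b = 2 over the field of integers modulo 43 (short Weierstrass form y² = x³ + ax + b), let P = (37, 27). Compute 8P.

(18, 9)

Repeated addition: build up to 8P.
2P: tangent at (37, 27): λ = (3·37² + 22)/(2·27) ≡ 1/11. 11⁻¹ ≡ 4 (mod 43), so λ ≡ 1·4 ≡ 4.
  x = λ² - 37 - 37 = 16 - 74 ≡ 28; y = λ·(37 - 28) - 27 ≡ 9. → (28, 9)
3P: (28, 9) + (37, 27). λ = (27 - 9)/(37 - 28) ≡ 18/9 mod 43. 9⁻¹ ≡ 24 (mod 43), so λ ≡ 2.
  x = λ² - 28 - 37 = 4 - 65 ≡ 25; y = λ·(28 - 25) - 9 ≡ 40. → (25, 40)
4P: (25, 40) + (37, 27). λ = (27 - 40)/(37 - 25) ≡ 30/12 mod 43. 12⁻¹ ≡ 18 (mod 43), so λ ≡ 24.
  x = λ² - 25 - 37 = 576 - 62 ≡ 41; y = λ·(25 - 41) - 40 ≡ 6. → (41, 6)
5P: (41, 6) + (37, 27). λ = (27 - 6)/(37 - 41) ≡ 21/39 mod 43. 39⁻¹ ≡ 32 (mod 43), so λ ≡ 27.
  x = λ² - 41 - 37 = 729 - 78 ≡ 6; y = λ·(41 - 6) - 6 ≡ 36. → (6, 36)
6P: (6, 36) + (37, 27). λ = (27 - 36)/(37 - 6) ≡ 34/31 mod 43. 31⁻¹ ≡ 25 (mod 43), so λ ≡ 33.
  x = λ² - 6 - 37 = 1089 - 43 ≡ 14; y = λ·(6 - 14) - 36 ≡ 1. → (14, 1)
7P: (14, 1) + (37, 27). λ = (27 - 1)/(37 - 14) ≡ 26/23 mod 43. 23⁻¹ ≡ 15 (mod 43) since 23·15 = 345 ≡ 1, so λ ≡ 3.
  x = λ² - 14 - 37 = 9 - 51 ≡ 1; y = λ·(14 - 1) - 1 ≡ 38. → (1, 38)
8P: (1, 38) + (37, 27). λ = (27 - 38)/(37 - 1) ≡ 32/36 mod 43. 36⁻¹ ≡ 6 (mod 43), so λ ≡ 20.
  x = λ² - 1 - 37 = 400 - 38 ≡ 18; y = λ·(1 - 18) - 38 ≡ 9. → (18, 9)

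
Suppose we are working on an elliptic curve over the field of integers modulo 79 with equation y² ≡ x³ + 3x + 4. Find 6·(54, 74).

Write P = (54, 74).
Repeated addition: build up to 6P.
2P: tangent at (54, 74): λ = (3·54² + 3)/(2·74) ≡ 61/69. 69⁻¹ ≡ 71 (mod 79) since 69·71 = 4899 ≡ 1, so λ ≡ 61·71 ≡ 65.
  x = λ² - 54 - 54 = 4225 - 108 ≡ 9; y = λ·(54 - 9) - 74 ≡ 7. → (9, 7)
3P: (9, 7) + (54, 74). λ = (74 - 7)/(54 - 9) ≡ 67/45 mod 79. 45⁻¹ ≡ 72 (mod 79), so λ ≡ 5.
  x = λ² - 9 - 54 = 25 - 63 ≡ 41; y = λ·(9 - 41) - 7 ≡ 70. → (41, 70)
4P: (41, 70) + (54, 74). λ = (74 - 70)/(54 - 41) ≡ 4/13 mod 79. 13⁻¹ ≡ 73 (mod 79) since 13·73 = 949 ≡ 1, so λ ≡ 55.
  x = λ² - 41 - 54 = 3025 - 95 ≡ 7; y = λ·(41 - 7) - 70 ≡ 62. → (7, 62)
5P: (7, 62) + (54, 74). λ = (74 - 62)/(54 - 7) ≡ 12/47 mod 79. 47⁻¹ ≡ 37 (mod 79), so λ ≡ 49.
  x = λ² - 7 - 54 = 2401 - 61 ≡ 49; y = λ·(7 - 49) - 62 ≡ 13. → (49, 13)
6P: (49, 13) + (54, 74). λ = (74 - 13)/(54 - 49) ≡ 61/5 mod 79. 5⁻¹ ≡ 16 (mod 79) since 5·16 = 80 ≡ 1, so λ ≡ 28.
  x = λ² - 49 - 54 = 784 - 103 ≡ 49; y = λ·(49 - 49) - 13 ≡ 66. → (49, 66)

(49, 66)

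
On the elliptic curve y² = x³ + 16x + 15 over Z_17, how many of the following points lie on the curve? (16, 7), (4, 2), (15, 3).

2

(16, 7): 7² ≡ 15, rhs ≡ 15 → on.
(4, 2): 2² ≡ 4, rhs ≡ 7 → off.
(15, 3): 3² ≡ 9, rhs ≡ 9 → on.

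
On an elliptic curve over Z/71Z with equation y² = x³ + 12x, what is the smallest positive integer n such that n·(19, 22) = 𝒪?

12

2P: tangent at (19, 22): λ = (3·19² + 12)/(2·22) ≡ 30/44. 44⁻¹ ≡ 21 (mod 71), so λ ≡ 30·21 ≡ 62.
  x = λ² - 19 - 19 = 3844 - 38 ≡ 43; y = λ·(19 - 43) - 22 ≡ 52. → (43, 52)
3P: (43, 52) + (19, 22). λ = (22 - 52)/(19 - 43) ≡ 41/47 mod 71. 47⁻¹ ≡ 68 (mod 71) since 47·68 = 3196 ≡ 1, so λ ≡ 19.
  x = λ² - 43 - 19 = 361 - 62 ≡ 15; y = λ·(43 - 15) - 52 ≡ 54. → (15, 54)
4P: (15, 54) + (19, 22). λ = (22 - 54)/(19 - 15) ≡ 39/4 mod 71. 4⁻¹ ≡ 18 (mod 71) since 4·18 = 72 ≡ 1, so λ ≡ 63.
  x = λ² - 15 - 19 = 3969 - 34 ≡ 30; y = λ·(15 - 30) - 54 ≡ 66. → (30, 66)
5P: (30, 66) + (19, 22). λ = (22 - 66)/(19 - 30) ≡ 27/60 mod 71. 60⁻¹ ≡ 58 (mod 71), so λ ≡ 4.
  x = λ² - 30 - 19 = 16 - 49 ≡ 38; y = λ·(30 - 38) - 66 ≡ 44. → (38, 44)
6P: (38, 44) + (19, 22). λ = (22 - 44)/(19 - 38) ≡ 49/52 mod 71. 52⁻¹ ≡ 56 (mod 71) since 52·56 = 2912 ≡ 1, so λ ≡ 46.
  x = λ² - 38 - 19 = 2116 - 57 ≡ 0; y = λ·(38 - 0) - 44 ≡ 0. → (0, 0)
7P: (0, 0) + (19, 22). λ = (22 - 0)/(19 - 0) ≡ 22/19 mod 71. 19⁻¹ ≡ 15 (mod 71) since 19·15 = 285 ≡ 1, so λ ≡ 46.
  x = λ² - 0 - 19 = 2116 - 19 ≡ 38; y = λ·(0 - 38) - 0 ≡ 27. → (38, 27)
8P: (38, 27) + (19, 22). λ = (22 - 27)/(19 - 38) ≡ 66/52 mod 71. 52⁻¹ ≡ 56 (mod 71), so λ ≡ 4.
  x = λ² - 38 - 19 = 16 - 57 ≡ 30; y = λ·(38 - 30) - 27 ≡ 5. → (30, 5)
9P: (30, 5) + (19, 22). λ = (22 - 5)/(19 - 30) ≡ 17/60 mod 71. 60⁻¹ ≡ 58 (mod 71), so λ ≡ 63.
  x = λ² - 30 - 19 = 3969 - 49 ≡ 15; y = λ·(30 - 15) - 5 ≡ 17. → (15, 17)
10P: (15, 17) + (19, 22). λ = (22 - 17)/(19 - 15) ≡ 5/4 mod 71. 4⁻¹ ≡ 18 (mod 71), so λ ≡ 19.
  x = λ² - 15 - 19 = 361 - 34 ≡ 43; y = λ·(15 - 43) - 17 ≡ 19. → (43, 19)
11P: (43, 19) + (19, 22). λ = (22 - 19)/(19 - 43) ≡ 3/47 mod 71. 47⁻¹ ≡ 68 (mod 71) since 47·68 = 3196 ≡ 1, so λ ≡ 62.
  x = λ² - 43 - 19 = 3844 - 62 ≡ 19; y = λ·(43 - 19) - 19 ≡ 49. → (19, 49)
12P: (19, 49) + (19, 22): same x and y₁ ≡ -y₂, so the sum is 𝒪.
12P = 𝒪, so the order is 12.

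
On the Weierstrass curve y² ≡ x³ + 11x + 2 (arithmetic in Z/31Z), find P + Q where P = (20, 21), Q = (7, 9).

(1, 18)

(20, 21) + (7, 9). λ = (9 - 21)/(7 - 20) ≡ 19/18 mod 31. 18⁻¹ ≡ 19 (mod 31), so λ ≡ 20.
  x = λ² - 20 - 7 = 400 - 27 ≡ 1; y = λ·(20 - 1) - 21 ≡ 18. → (1, 18)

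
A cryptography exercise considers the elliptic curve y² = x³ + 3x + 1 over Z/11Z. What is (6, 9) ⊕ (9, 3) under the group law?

(0, 1)

(6, 9) + (9, 3). λ = (3 - 9)/(9 - 6) ≡ 5/3 mod 11. 3⁻¹ ≡ 4 (mod 11), so λ ≡ 9.
  x = λ² - 6 - 9 = 81 - 15 ≡ 0; y = λ·(6 - 0) - 9 ≡ 1. → (0, 1)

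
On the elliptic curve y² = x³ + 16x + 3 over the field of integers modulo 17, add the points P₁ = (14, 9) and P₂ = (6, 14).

(12, 11)

(14, 9) + (6, 14). λ = (14 - 9)/(6 - 14) ≡ 5/9 mod 17. 9⁻¹ ≡ 2 (mod 17), so λ ≡ 10.
  x = λ² - 14 - 6 = 100 - 20 ≡ 12; y = λ·(14 - 12) - 9 ≡ 11. → (12, 11)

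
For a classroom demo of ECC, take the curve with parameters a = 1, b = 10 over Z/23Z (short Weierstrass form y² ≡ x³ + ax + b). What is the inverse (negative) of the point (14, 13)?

-(14, 13) = (14, -13 mod 23) = (14, 10).

(14, 10)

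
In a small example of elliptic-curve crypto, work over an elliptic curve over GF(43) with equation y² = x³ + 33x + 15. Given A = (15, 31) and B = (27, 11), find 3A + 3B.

First 3A:
Repeated addition: build up to 3A.
2A: tangent at (15, 31): λ = (3·15² + 33)/(2·31) ≡ 20/19. 19⁻¹ ≡ 34 (mod 43), so λ ≡ 20·34 ≡ 35.
  x = λ² - 15 - 15 = 1225 - 30 ≡ 34; y = λ·(15 - 34) - 31 ≡ 35. → (34, 35)
3A: (34, 35) + (15, 31). λ = (31 - 35)/(15 - 34) ≡ 39/24 mod 43. 24⁻¹ ≡ 9 (mod 43), so λ ≡ 7.
  x = λ² - 34 - 15 = 49 - 49 ≡ 0; y = λ·(34 - 0) - 35 ≡ 31. → (0, 31)
3A = (0, 31).
Next 3B:
Repeated addition: build up to 3B.
2B: tangent at (27, 11): λ = (3·27² + 33)/(2·11) ≡ 27/22. 22⁻¹ ≡ 2 (mod 43), so λ ≡ 27·2 ≡ 11.
  x = λ² - 27 - 27 = 121 - 54 ≡ 24; y = λ·(27 - 24) - 11 ≡ 22. → (24, 22)
3B: (24, 22) + (27, 11). λ = (11 - 22)/(27 - 24) ≡ 32/3 mod 43. 3⁻¹ ≡ 29 (mod 43) since 3·29 = 87 ≡ 1, so λ ≡ 25.
  x = λ² - 24 - 27 = 625 - 51 ≡ 15; y = λ·(24 - 15) - 22 ≡ 31. → (15, 31)
3B = (15, 31).
Finally 3A + 3B:
(0, 31) + (15, 31). λ = (31 - 31)/(15 - 0) ≡ 0/15 mod 43. 15⁻¹ ≡ 23 (mod 43) since 15·23 = 345 ≡ 1, so λ ≡ 0.
  x = λ² - 0 - 15 = 0 - 15 ≡ 28; y = λ·(0 - 28) - 31 ≡ 12. → (28, 12)

(28, 12)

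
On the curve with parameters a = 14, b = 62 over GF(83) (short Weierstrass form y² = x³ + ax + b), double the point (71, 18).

(64, 18)

tangent at (71, 18): λ = (3·71² + 14)/(2·18) ≡ 31/36. 36⁻¹ ≡ 30 (mod 83) since 36·30 = 1080 ≡ 1, so λ ≡ 31·30 ≡ 17.
  x = λ² - 71 - 71 = 289 - 142 ≡ 64; y = λ·(71 - 64) - 18 ≡ 18. → (64, 18)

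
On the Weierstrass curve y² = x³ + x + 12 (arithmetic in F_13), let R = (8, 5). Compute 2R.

tangent at (8, 5): λ = (3·8² + 1)/(2·5) ≡ 11/10. 10⁻¹ ≡ 4 (mod 13), so λ ≡ 11·4 ≡ 5.
  x = λ² - 8 - 8 = 25 - 16 ≡ 9; y = λ·(8 - 9) - 5 ≡ 3. → (9, 3)

(9, 3)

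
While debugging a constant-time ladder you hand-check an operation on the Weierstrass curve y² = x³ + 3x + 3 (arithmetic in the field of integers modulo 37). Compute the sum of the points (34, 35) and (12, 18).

(34, 35) + (12, 18). λ = (18 - 35)/(12 - 34) ≡ 20/15 mod 37. 15⁻¹ ≡ 5 (mod 37), so λ ≡ 26.
  x = λ² - 34 - 12 = 676 - 46 ≡ 1; y = λ·(34 - 1) - 35 ≡ 9. → (1, 9)

(1, 9)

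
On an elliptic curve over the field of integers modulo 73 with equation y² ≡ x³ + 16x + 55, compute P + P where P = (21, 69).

(67, 20)

tangent at (21, 69): λ = (3·21² + 16)/(2·69) ≡ 25/65. 65⁻¹ ≡ 9 (mod 73), so λ ≡ 25·9 ≡ 6.
  x = λ² - 21 - 21 = 36 - 42 ≡ 67; y = λ·(21 - 67) - 69 ≡ 20. → (67, 20)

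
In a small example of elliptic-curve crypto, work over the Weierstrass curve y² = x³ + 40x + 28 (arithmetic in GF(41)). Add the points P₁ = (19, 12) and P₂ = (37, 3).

(19, 12) + (37, 3). λ = (3 - 12)/(37 - 19) ≡ 32/18 mod 41. 18⁻¹ ≡ 16 (mod 41), so λ ≡ 20.
  x = λ² - 19 - 37 = 400 - 56 ≡ 16; y = λ·(19 - 16) - 12 ≡ 7. → (16, 7)

(16, 7)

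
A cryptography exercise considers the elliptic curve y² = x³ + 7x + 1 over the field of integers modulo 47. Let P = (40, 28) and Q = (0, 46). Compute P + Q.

(40, 28) + (0, 46). λ = (46 - 28)/(0 - 40) ≡ 18/7 mod 47. 7⁻¹ ≡ 27 (mod 47) since 7·27 = 189 ≡ 1, so λ ≡ 16.
  x = λ² - 40 - 0 = 256 - 40 ≡ 28; y = λ·(40 - 28) - 28 ≡ 23. → (28, 23)

(28, 23)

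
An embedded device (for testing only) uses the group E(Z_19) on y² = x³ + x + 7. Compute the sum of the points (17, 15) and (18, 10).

(9, 2)

(17, 15) + (18, 10). λ = (10 - 15)/(18 - 17) ≡ 14/1 mod 19. 1⁻¹ ≡ 1 (mod 19) since 1·1 = 1 ≡ 1, so λ ≡ 14.
  x = λ² - 17 - 18 = 196 - 35 ≡ 9; y = λ·(17 - 9) - 15 ≡ 2. → (9, 2)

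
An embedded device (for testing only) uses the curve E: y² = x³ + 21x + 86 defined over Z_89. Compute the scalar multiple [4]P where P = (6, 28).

(52, 3)

Repeated addition: build up to 4P.
2P: tangent at (6, 28): λ = (3·6² + 21)/(2·28) ≡ 40/56. 56⁻¹ ≡ 62 (mod 89) since 56·62 = 3472 ≡ 1, so λ ≡ 40·62 ≡ 77.
  x = λ² - 6 - 6 = 5929 - 12 ≡ 43; y = λ·(6 - 43) - 28 ≡ 60. → (43, 60)
3P: (43, 60) + (6, 28). λ = (28 - 60)/(6 - 43) ≡ 57/52 mod 89. 52⁻¹ ≡ 12 (mod 89) since 52·12 = 624 ≡ 1, so λ ≡ 61.
  x = λ² - 43 - 6 = 3721 - 49 ≡ 23; y = λ·(43 - 23) - 60 ≡ 3. → (23, 3)
4P: (23, 3) + (6, 28). λ = (28 - 3)/(6 - 23) ≡ 25/72 mod 89. 72⁻¹ ≡ 68 (mod 89), so λ ≡ 9.
  x = λ² - 23 - 6 = 81 - 29 ≡ 52; y = λ·(23 - 52) - 3 ≡ 3. → (52, 3)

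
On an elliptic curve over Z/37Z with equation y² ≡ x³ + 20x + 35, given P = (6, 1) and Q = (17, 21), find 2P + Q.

First 2P:
Repeated addition: build up to 2P.
2P: tangent at (6, 1): λ = (3·6² + 20)/(2·1) ≡ 17/2. 2⁻¹ ≡ 19 (mod 37), so λ ≡ 17·19 ≡ 27.
  x = λ² - 6 - 6 = 729 - 12 ≡ 14; y = λ·(6 - 14) - 1 ≡ 5. → (14, 5)
2P = (14, 5).
Finally 2P + Q:
(14, 5) + (17, 21). λ = (21 - 5)/(17 - 14) ≡ 16/3 mod 37. 3⁻¹ ≡ 25 (mod 37), so λ ≡ 30.
  x = λ² - 14 - 17 = 900 - 31 ≡ 18; y = λ·(14 - 18) - 5 ≡ 23. → (18, 23)

(18, 23)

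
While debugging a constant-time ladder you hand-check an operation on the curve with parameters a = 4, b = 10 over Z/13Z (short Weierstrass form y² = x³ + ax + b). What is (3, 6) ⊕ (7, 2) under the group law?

(4, 8)

(3, 6) + (7, 2). λ = (2 - 6)/(7 - 3) ≡ 9/4 mod 13. 4⁻¹ ≡ 10 (mod 13), so λ ≡ 12.
  x = λ² - 3 - 7 = 144 - 10 ≡ 4; y = λ·(3 - 4) - 6 ≡ 8. → (4, 8)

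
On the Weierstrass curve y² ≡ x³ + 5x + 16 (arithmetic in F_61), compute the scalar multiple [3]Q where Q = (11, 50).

(17, 45)

Repeated addition: build up to 3Q.
2Q: tangent at (11, 50): λ = (3·11² + 5)/(2·50) ≡ 2/39. 39⁻¹ ≡ 36 (mod 61) since 39·36 = 1404 ≡ 1, so λ ≡ 2·36 ≡ 11.
  x = λ² - 11 - 11 = 121 - 22 ≡ 38; y = λ·(11 - 38) - 50 ≡ 19. → (38, 19)
3Q: (38, 19) + (11, 50). λ = (50 - 19)/(11 - 38) ≡ 31/34 mod 61. 34⁻¹ ≡ 9 (mod 61) since 34·9 = 306 ≡ 1, so λ ≡ 35.
  x = λ² - 38 - 11 = 1225 - 49 ≡ 17; y = λ·(38 - 17) - 19 ≡ 45. → (17, 45)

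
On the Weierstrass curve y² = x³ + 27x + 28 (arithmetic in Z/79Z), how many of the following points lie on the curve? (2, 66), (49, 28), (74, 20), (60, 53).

(2, 66): 66² ≡ 11, rhs ≡ 11 → on.
(49, 28): 28² ≡ 73, rhs ≡ 26 → off.
(74, 20): 20² ≡ 5, rhs ≡ 5 → on.
(60, 53): 53² ≡ 44, rhs ≡ 3 → off.

2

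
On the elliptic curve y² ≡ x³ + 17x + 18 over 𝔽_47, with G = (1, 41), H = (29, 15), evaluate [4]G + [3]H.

First 4G:
Repeated addition: build up to 4G.
2G: tangent at (1, 41): λ = (3·1² + 17)/(2·41) ≡ 20/35. 35⁻¹ ≡ 43 (mod 47), so λ ≡ 20·43 ≡ 14.
  x = λ² - 1 - 1 = 196 - 2 ≡ 6; y = λ·(1 - 6) - 41 ≡ 30. → (6, 30)
3G: (6, 30) + (1, 41). λ = (41 - 30)/(1 - 6) ≡ 11/42 mod 47. 42⁻¹ ≡ 28 (mod 47) since 42·28 = 1176 ≡ 1, so λ ≡ 26.
  x = λ² - 6 - 1 = 676 - 7 ≡ 11; y = λ·(6 - 11) - 30 ≡ 28. → (11, 28)
4G: (11, 28) + (1, 41). λ = (41 - 28)/(1 - 11) ≡ 13/37 mod 47. 37⁻¹ ≡ 14 (mod 47), so λ ≡ 41.
  x = λ² - 11 - 1 = 1681 - 12 ≡ 24; y = λ·(11 - 24) - 28 ≡ 3. → (24, 3)
4G = (24, 3).
Next 3H:
Repeated addition: build up to 3H.
2H: tangent at (29, 15): λ = (3·29² + 17)/(2·15) ≡ 2/30. 30⁻¹ ≡ 11 (mod 47) since 30·11 = 330 ≡ 1, so λ ≡ 2·11 ≡ 22.
  x = λ² - 29 - 29 = 484 - 58 ≡ 3; y = λ·(29 - 3) - 15 ≡ 40. → (3, 40)
3H: (3, 40) + (29, 15). λ = (15 - 40)/(29 - 3) ≡ 22/26 mod 47. 26⁻¹ ≡ 38 (mod 47) since 26·38 = 988 ≡ 1, so λ ≡ 37.
  x = λ² - 3 - 29 = 1369 - 32 ≡ 21; y = λ·(3 - 21) - 40 ≡ 46. → (21, 46)
3H = (21, 46).
Finally 4G + 3H:
(24, 3) + (21, 46). λ = (46 - 3)/(21 - 24) ≡ 43/44 mod 47. 44⁻¹ ≡ 31 (mod 47) since 44·31 = 1364 ≡ 1, so λ ≡ 17.
  x = λ² - 24 - 21 = 289 - 45 ≡ 9; y = λ·(24 - 9) - 3 ≡ 17. → (9, 17)

(9, 17)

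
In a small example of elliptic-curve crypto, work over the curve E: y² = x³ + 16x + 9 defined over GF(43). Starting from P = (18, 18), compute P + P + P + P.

(31, 29)

Double-and-add on 4 = (100)₂. Start with P = (18, 18) for the leading 1-bit.
double: tangent at (18, 18): λ = (3·18² + 16)/(2·18) ≡ 42/36. 36⁻¹ ≡ 6 (mod 43), so λ ≡ 42·6 ≡ 37.
  x = λ² - 18 - 18 = 1369 - 36 ≡ 0; y = λ·(18 - 0) - 18 ≡ 3. → (0, 3)
double: tangent at (0, 3): λ = (3·0² + 16)/(2·3) ≡ 16/6. 6⁻¹ ≡ 36 (mod 43) since 6·36 = 216 ≡ 1, so λ ≡ 16·36 ≡ 17.
  x = λ² - 0 - 0 = 289 - 0 ≡ 31; y = λ·(0 - 31) - 3 ≡ 29. → (31, 29)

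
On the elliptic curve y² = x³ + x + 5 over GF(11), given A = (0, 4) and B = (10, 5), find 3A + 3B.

(0, 4)

First 3A:
Repeated addition: build up to 3A.
2A: tangent at (0, 4): λ = (3·0² + 1)/(2·4) ≡ 1/8. 8⁻¹ ≡ 7 (mod 11) since 8·7 = 56 ≡ 1, so λ ≡ 1·7 ≡ 7.
  x = λ² - 0 - 0 = 49 - 0 ≡ 5; y = λ·(0 - 5) - 4 ≡ 5. → (5, 5)
3A: (5, 5) + (0, 4). λ = (4 - 5)/(0 - 5) ≡ 10/6 mod 11. 6⁻¹ ≡ 2 (mod 11) since 6·2 = 12 ≡ 1, so λ ≡ 9.
  x = λ² - 5 - 0 = 81 - 5 ≡ 10; y = λ·(5 - 10) - 5 ≡ 5. → (10, 5)
3A = (10, 5).
Next 3B:
Repeated addition: build up to 3B.
2B: tangent at (10, 5): λ = (3·10² + 1)/(2·5) ≡ 4/10. 10⁻¹ ≡ 10 (mod 11) since 10·10 = 100 ≡ 1, so λ ≡ 4·10 ≡ 7.
  x = λ² - 10 - 10 = 49 - 20 ≡ 7; y = λ·(10 - 7) - 5 ≡ 5. → (7, 5)
3B: (7, 5) + (10, 5). λ = (5 - 5)/(10 - 7) ≡ 0/3 mod 11. 3⁻¹ ≡ 4 (mod 11), so λ ≡ 0.
  x = λ² - 7 - 10 = 0 - 17 ≡ 5; y = λ·(7 - 5) - 5 ≡ 6. → (5, 6)
3B = (5, 6).
Finally 3A + 3B:
(10, 5) + (5, 6). λ = (6 - 5)/(5 - 10) ≡ 1/6 mod 11. 6⁻¹ ≡ 2 (mod 11) since 6·2 = 12 ≡ 1, so λ ≡ 2.
  x = λ² - 10 - 5 = 4 - 15 ≡ 0; y = λ·(10 - 0) - 5 ≡ 4. → (0, 4)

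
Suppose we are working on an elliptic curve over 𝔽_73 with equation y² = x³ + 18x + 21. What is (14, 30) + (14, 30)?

(47, 9)

tangent at (14, 30): λ = (3·14² + 18)/(2·30) ≡ 22/60. 60⁻¹ ≡ 28 (mod 73), so λ ≡ 22·28 ≡ 32.
  x = λ² - 14 - 14 = 1024 - 28 ≡ 47; y = λ·(14 - 47) - 30 ≡ 9. → (47, 9)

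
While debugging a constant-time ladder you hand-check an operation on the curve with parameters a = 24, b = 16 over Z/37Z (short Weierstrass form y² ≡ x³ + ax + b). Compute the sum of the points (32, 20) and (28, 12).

(18, 8)

(32, 20) + (28, 12). λ = (12 - 20)/(28 - 32) ≡ 29/33 mod 37. 33⁻¹ ≡ 9 (mod 37) since 33·9 = 297 ≡ 1, so λ ≡ 2.
  x = λ² - 32 - 28 = 4 - 60 ≡ 18; y = λ·(32 - 18) - 20 ≡ 8. → (18, 8)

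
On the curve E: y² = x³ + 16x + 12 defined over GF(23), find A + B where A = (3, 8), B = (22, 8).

(3, 8) + (22, 8). λ = (8 - 8)/(22 - 3) ≡ 0/19 mod 23. 19⁻¹ ≡ 17 (mod 23) since 19·17 = 323 ≡ 1, so λ ≡ 0.
  x = λ² - 3 - 22 = 0 - 25 ≡ 21; y = λ·(3 - 21) - 8 ≡ 15. → (21, 15)

(21, 15)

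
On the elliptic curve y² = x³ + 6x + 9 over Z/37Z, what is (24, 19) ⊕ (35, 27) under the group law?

(24, 19) + (35, 27). λ = (27 - 19)/(35 - 24) ≡ 8/11 mod 37. 11⁻¹ ≡ 27 (mod 37), so λ ≡ 31.
  x = λ² - 24 - 35 = 961 - 59 ≡ 14; y = λ·(24 - 14) - 19 ≡ 32. → (14, 32)

(14, 32)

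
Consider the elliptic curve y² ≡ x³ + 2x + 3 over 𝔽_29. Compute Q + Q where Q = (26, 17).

tangent at (26, 17): λ = (3·26² + 2)/(2·17) ≡ 0/5. 5⁻¹ ≡ 6 (mod 29) since 5·6 = 30 ≡ 1, so λ ≡ 0·6 ≡ 0.
  x = λ² - 26 - 26 = 0 - 52 ≡ 6; y = λ·(26 - 6) - 17 ≡ 12. → (6, 12)

(6, 12)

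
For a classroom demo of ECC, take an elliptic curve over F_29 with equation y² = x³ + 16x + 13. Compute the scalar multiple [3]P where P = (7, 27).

(10, 19)

Repeated addition: build up to 3P.
2P: tangent at (7, 27): λ = (3·7² + 16)/(2·27) ≡ 18/25. 25⁻¹ ≡ 7 (mod 29) since 25·7 = 175 ≡ 1, so λ ≡ 18·7 ≡ 10.
  x = λ² - 7 - 7 = 100 - 14 ≡ 28; y = λ·(7 - 28) - 27 ≡ 24. → (28, 24)
3P: (28, 24) + (7, 27). λ = (27 - 24)/(7 - 28) ≡ 3/8 mod 29. 8⁻¹ ≡ 11 (mod 29), so λ ≡ 4.
  x = λ² - 28 - 7 = 16 - 35 ≡ 10; y = λ·(28 - 10) - 24 ≡ 19. → (10, 19)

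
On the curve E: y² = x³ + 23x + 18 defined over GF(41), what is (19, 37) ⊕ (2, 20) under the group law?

(19, 37) + (2, 20). λ = (20 - 37)/(2 - 19) ≡ 24/24 mod 41. 24⁻¹ ≡ 12 (mod 41), so λ ≡ 1.
  x = λ² - 19 - 2 = 1 - 21 ≡ 21; y = λ·(19 - 21) - 37 ≡ 2. → (21, 2)

(21, 2)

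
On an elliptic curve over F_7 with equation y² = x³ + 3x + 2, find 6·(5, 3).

O

Write Q = (5, 3).
Double-and-add on 6 = (110)₂. Start with Q = (5, 3) for the leading 1-bit.
double: tangent at (5, 3): λ = (3·5² + 3)/(2·3) ≡ 1/6. 6⁻¹ ≡ 6 (mod 7) since 6·6 = 36 ≡ 1, so λ ≡ 1·6 ≡ 6.
  x = λ² - 5 - 5 = 36 - 10 ≡ 5; y = λ·(5 - 5) - 3 ≡ 4. → (5, 4)
add Q: (5, 4) + (5, 3): same x and y₁ ≡ -y₂, so the sum is O.
double: O + O = O (identity).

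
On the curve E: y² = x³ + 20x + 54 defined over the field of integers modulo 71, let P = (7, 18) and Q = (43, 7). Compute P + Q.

(7, 18) + (43, 7). λ = (7 - 18)/(43 - 7) ≡ 60/36 mod 71. 36⁻¹ ≡ 2 (mod 71), so λ ≡ 49.
  x = λ² - 7 - 43 = 2401 - 50 ≡ 8; y = λ·(7 - 8) - 18 ≡ 4. → (8, 4)

(8, 4)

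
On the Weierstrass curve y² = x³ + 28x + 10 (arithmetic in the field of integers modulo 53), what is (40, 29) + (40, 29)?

(27, 37)

tangent at (40, 29): λ = (3·40² + 28)/(2·29) ≡ 5/5. 5⁻¹ ≡ 32 (mod 53), so λ ≡ 5·32 ≡ 1.
  x = λ² - 40 - 40 = 1 - 80 ≡ 27; y = λ·(40 - 27) - 29 ≡ 37. → (27, 37)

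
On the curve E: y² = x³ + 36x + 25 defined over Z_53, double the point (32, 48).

(26, 27)

tangent at (32, 48): λ = (3·32² + 36)/(2·48) ≡ 34/43. 43⁻¹ ≡ 37 (mod 53), so λ ≡ 34·37 ≡ 39.
  x = λ² - 32 - 32 = 1521 - 64 ≡ 26; y = λ·(32 - 26) - 48 ≡ 27. → (26, 27)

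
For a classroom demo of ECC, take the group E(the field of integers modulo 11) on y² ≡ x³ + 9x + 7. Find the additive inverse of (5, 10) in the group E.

-(5, 10) = (5, -10 mod 11) = (5, 1).

(5, 1)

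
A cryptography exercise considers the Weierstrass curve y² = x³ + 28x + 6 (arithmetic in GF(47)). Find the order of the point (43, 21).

2P: tangent at (43, 21): λ = (3·43² + 28)/(2·21) ≡ 29/42. 42⁻¹ ≡ 28 (mod 47) since 42·28 = 1176 ≡ 1, so λ ≡ 29·28 ≡ 13.
  x = λ² - 43 - 43 = 169 - 86 ≡ 36; y = λ·(43 - 36) - 21 ≡ 23. → (36, 23)
3P: (36, 23) + (43, 21). λ = (21 - 23)/(43 - 36) ≡ 45/7 mod 47. 7⁻¹ ≡ 27 (mod 47) since 7·27 = 189 ≡ 1, so λ ≡ 40.
  x = λ² - 36 - 43 = 1600 - 79 ≡ 17; y = λ·(36 - 17) - 23 ≡ 32. → (17, 32)
4P: (17, 32) + (43, 21). λ = (21 - 32)/(43 - 17) ≡ 36/26 mod 47. 26⁻¹ ≡ 38 (mod 47), so λ ≡ 5.
  x = λ² - 17 - 43 = 25 - 60 ≡ 12; y = λ·(17 - 12) - 32 ≡ 40. → (12, 40)
5P: (12, 40) + (43, 21). λ = (21 - 40)/(43 - 12) ≡ 28/31 mod 47. 31⁻¹ ≡ 44 (mod 47), so λ ≡ 10.
  x = λ² - 12 - 43 = 100 - 55 ≡ 45; y = λ·(12 - 45) - 40 ≡ 6. → (45, 6)
6P: (45, 6) + (43, 21). λ = (21 - 6)/(43 - 45) ≡ 15/45 mod 47. 45⁻¹ ≡ 23 (mod 47) since 45·23 = 1035 ≡ 1, so λ ≡ 16.
  x = λ² - 45 - 43 = 256 - 88 ≡ 27; y = λ·(45 - 27) - 6 ≡ 0. → (27, 0)
7P: (27, 0) + (43, 21). λ = (21 - 0)/(43 - 27) ≡ 21/16 mod 47. 16⁻¹ ≡ 3 (mod 47), so λ ≡ 16.
  x = λ² - 27 - 43 = 256 - 70 ≡ 45; y = λ·(27 - 45) - 0 ≡ 41. → (45, 41)
8P: (45, 41) + (43, 21). λ = (21 - 41)/(43 - 45) ≡ 27/45 mod 47. 45⁻¹ ≡ 23 (mod 47), so λ ≡ 10.
  x = λ² - 45 - 43 = 100 - 88 ≡ 12; y = λ·(45 - 12) - 41 ≡ 7. → (12, 7)
9P: (12, 7) + (43, 21). λ = (21 - 7)/(43 - 12) ≡ 14/31 mod 47. 31⁻¹ ≡ 44 (mod 47), so λ ≡ 5.
  x = λ² - 12 - 43 = 25 - 55 ≡ 17; y = λ·(12 - 17) - 7 ≡ 15. → (17, 15)
10P: (17, 15) + (43, 21). λ = (21 - 15)/(43 - 17) ≡ 6/26 mod 47. 26⁻¹ ≡ 38 (mod 47), so λ ≡ 40.
  x = λ² - 17 - 43 = 1600 - 60 ≡ 36; y = λ·(17 - 36) - 15 ≡ 24. → (36, 24)
11P: (36, 24) + (43, 21). λ = (21 - 24)/(43 - 36) ≡ 44/7 mod 47. 7⁻¹ ≡ 27 (mod 47), so λ ≡ 13.
  x = λ² - 36 - 43 = 169 - 79 ≡ 43; y = λ·(36 - 43) - 24 ≡ 26. → (43, 26)
12P: (43, 26) + (43, 21): same x and y₁ ≡ -y₂, so the sum is ∞.
12P = ∞, so the order is 12.

12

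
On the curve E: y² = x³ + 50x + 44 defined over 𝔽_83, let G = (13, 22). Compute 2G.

tangent at (13, 22): λ = (3·13² + 50)/(2·22) ≡ 59/44. 44⁻¹ ≡ 17 (mod 83), so λ ≡ 59·17 ≡ 7.
  x = λ² - 13 - 13 = 49 - 26 ≡ 23; y = λ·(13 - 23) - 22 ≡ 74. → (23, 74)

(23, 74)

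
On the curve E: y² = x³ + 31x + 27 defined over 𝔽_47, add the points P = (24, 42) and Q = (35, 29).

(24, 42) + (35, 29). λ = (29 - 42)/(35 - 24) ≡ 34/11 mod 47. 11⁻¹ ≡ 30 (mod 47), so λ ≡ 33.
  x = λ² - 24 - 35 = 1089 - 59 ≡ 43; y = λ·(24 - 43) - 42 ≡ 36. → (43, 36)

(43, 36)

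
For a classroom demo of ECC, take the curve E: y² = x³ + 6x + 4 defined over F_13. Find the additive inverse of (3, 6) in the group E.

-(3, 6) = (3, -6 mod 13) = (3, 7).

(3, 7)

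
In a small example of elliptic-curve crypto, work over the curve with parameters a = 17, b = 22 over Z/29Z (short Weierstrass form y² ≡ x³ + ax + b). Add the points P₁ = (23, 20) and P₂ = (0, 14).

(23, 20) + (0, 14). λ = (14 - 20)/(0 - 23) ≡ 23/6 mod 29. 6⁻¹ ≡ 5 (mod 29), so λ ≡ 28.
  x = λ² - 23 - 0 = 784 - 23 ≡ 7; y = λ·(23 - 7) - 20 ≡ 22. → (7, 22)

(7, 22)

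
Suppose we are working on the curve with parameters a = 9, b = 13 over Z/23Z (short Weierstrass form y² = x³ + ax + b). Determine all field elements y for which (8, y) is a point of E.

none

x³ + 9x + 13 = 597 ≡ 22 (mod 23).
22 is a non-residue mod 23; no y exists.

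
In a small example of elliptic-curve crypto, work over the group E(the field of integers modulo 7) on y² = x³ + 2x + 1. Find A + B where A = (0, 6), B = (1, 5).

(0, 1)

(0, 6) + (1, 5). λ = (5 - 6)/(1 - 0) ≡ 6/1 mod 7. 1⁻¹ ≡ 1 (mod 7), so λ ≡ 6.
  x = λ² - 0 - 1 = 36 - 1 ≡ 0; y = λ·(0 - 0) - 6 ≡ 1. → (0, 1)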